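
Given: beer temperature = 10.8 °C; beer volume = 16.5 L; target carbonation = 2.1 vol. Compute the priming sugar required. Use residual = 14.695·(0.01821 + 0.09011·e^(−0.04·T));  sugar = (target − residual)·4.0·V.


residual = 14.695·(0.01821 + 0.09011·e^(−0.04·10.8)) = 1.1273
sugar = (2.1 − 1.1273)·4.0·16.5

64.2010 g


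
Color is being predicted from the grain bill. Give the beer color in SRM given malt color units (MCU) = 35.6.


SRM = 1.4922 · MCU^0.6859
SRM = 1.4922 · 35.6^0.6859

17.2968 SRM


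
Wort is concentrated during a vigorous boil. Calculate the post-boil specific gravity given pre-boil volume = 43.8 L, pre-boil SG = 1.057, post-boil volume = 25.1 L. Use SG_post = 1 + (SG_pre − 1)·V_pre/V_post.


pts_pre = (1.057 − 1)·1000 = 57.0000
pts_post = 57.0000·43.8/25.1 = 99.4661
SG_post = 1 + 99.4661/1000

1.0995


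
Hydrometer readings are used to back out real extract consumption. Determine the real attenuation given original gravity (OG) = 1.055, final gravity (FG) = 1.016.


AA = (OG−FG)/(OG−1)·100;  RA = AA·0.8192
AA = (1.055 − 1.016)/(1.055 − 1)·100 = 70.9091
RA = 70.9091·0.8192

58.0887 %


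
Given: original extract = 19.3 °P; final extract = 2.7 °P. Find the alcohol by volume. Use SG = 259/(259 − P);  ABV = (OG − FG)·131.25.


OG = 259/(259 − 19.3) = 1.0805
FG = 259/(259 − 2.7) = 1.0105
ABV = (1.0805 − 1.0105)·131.25

9.1852 % ABV


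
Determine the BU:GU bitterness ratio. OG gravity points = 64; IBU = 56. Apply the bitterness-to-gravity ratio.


BU:GU = IBU / OG_points
BU:GU = 56 / 64

0.8750


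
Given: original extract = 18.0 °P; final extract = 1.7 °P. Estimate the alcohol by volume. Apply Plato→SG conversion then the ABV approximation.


SG = 259/(259 − P);  ABV = (OG − FG)·131.25
OG = 259/(259 − 18.0) = 1.0747
FG = 259/(259 − 1.7) = 1.0066
ABV = (1.0747 − 1.0066)·131.25

8.9357 % ABV


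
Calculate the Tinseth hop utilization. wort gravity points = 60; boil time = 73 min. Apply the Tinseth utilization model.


U = 1.65·0.000125^(GP/1000) · (1 − e^(−0.04·t))/4.15
bigness = 1.65·0.000125^(60/1000) = 0.9623
boil_factor = (1 − e^(−0.04·73))/4.15 = 0.2280
U = 0.9623 · 0.2280

0.2194


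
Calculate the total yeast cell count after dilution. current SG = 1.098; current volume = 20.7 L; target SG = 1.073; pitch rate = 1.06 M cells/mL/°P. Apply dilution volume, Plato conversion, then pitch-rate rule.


V_w = V·((SG_c−1)/(SG_t−1)−1);  °P = 259 − 259/SG_t;  cells = rate·(V+V_w)·°P
V_w = 20.7·((1.098−1)/(1.073−1)−1) = 7.0890
V_final = 20.7 + 7.0890 = 27.7890
°P = 259 − 259/1.073 = 17.6207
cells = 1.06·27.7890·17.6207

519.0418 billion cells


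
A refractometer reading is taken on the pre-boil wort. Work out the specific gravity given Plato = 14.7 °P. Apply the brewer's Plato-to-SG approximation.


SG = 259/(259 − P)
SG = 259/(259 − 14.7)

1.0602


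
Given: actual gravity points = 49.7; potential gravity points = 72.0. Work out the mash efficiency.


efficiency = actual / potential × 100
efficiency = 49.7 / 72.0 × 100

69.0278 %


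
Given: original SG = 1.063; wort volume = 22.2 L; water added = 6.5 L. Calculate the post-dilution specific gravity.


SG_new = 1 + (SG_old − 1)·V_old/(V_old + V_water)
pts = (1.063 − 1)·1000·22.2/(22.2 + 6.5) = 48.7317
SG_new = 1 + 48.7317/1000

1.0487


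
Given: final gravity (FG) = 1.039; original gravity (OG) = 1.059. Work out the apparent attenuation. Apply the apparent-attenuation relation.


AA = (OG − FG)/(OG − 1) · 100
AA = (1.059 − 1.039)/(1.059 − 1) · 100

33.8983 %


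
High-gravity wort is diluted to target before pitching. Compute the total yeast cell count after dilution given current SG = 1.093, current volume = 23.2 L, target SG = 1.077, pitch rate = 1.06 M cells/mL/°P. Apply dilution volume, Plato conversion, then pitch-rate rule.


V_w = V·((SG_c−1)/(SG_t−1)−1);  °P = 259 − 259/SG_t;  cells = rate·(V+V_w)·°P
V_w = 23.2·((1.093−1)/(1.077−1)−1) = 4.8208
V_final = 23.2 + 4.8208 = 28.0208
°P = 259 − 259/1.077 = 18.5172
cells = 1.06·28.0208·18.5172

549.9977 billion cells


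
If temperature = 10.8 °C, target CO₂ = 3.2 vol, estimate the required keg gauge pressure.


psi = vols/(0.01821 + 0.09011·e^(−0.04·T)) − 14.695
psi = 3.2/(0.01821 + 0.09011·e^(−0.04·10.8)) − 14.695

27.0204 psi


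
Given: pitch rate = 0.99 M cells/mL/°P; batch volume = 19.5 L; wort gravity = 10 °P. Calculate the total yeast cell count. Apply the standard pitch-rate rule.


cells (billions) = rate · V_L · °P
cells = 0.99 · 19.5 · 10

193.0500 billion cells


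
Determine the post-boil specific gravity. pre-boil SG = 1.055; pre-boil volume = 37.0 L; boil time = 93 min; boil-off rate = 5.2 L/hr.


V_post = V_pre − rate·(t/60);  SG_post = 1 + (SG_pre−1)·V_pre/V_post
V_post = 37.0 − 5.2·(93/60) = 28.9400
SG_post = 1 + (1.055 − 1)·37.0/28.9400

1.0703


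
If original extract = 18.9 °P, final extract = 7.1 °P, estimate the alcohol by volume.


SG = 259/(259 − P);  ABV = (OG − FG)·131.25
OG = 259/(259 − 18.9) = 1.0787
FG = 259/(259 − 7.1) = 1.0282
ABV = (1.0787 − 1.0282)·131.25

6.6322 % ABV


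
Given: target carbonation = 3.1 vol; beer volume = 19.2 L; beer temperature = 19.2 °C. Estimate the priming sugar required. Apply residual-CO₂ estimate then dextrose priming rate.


residual = 14.695·(0.01821 + 0.09011·e^(−0.04·T));  sugar = (target − residual)·4.0·V
residual = 14.695·(0.01821 + 0.09011·e^(−0.04·19.2)) = 0.8819
sugar = (3.1 − 0.8819)·4.0·19.2

170.3478 g


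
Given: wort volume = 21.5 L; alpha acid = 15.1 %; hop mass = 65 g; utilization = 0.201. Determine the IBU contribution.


IBU = (α/100)·mass·U·1000 / V
IBU = (15.1/100)·65·0.201·1000 / 21.5

91.7588 IBU


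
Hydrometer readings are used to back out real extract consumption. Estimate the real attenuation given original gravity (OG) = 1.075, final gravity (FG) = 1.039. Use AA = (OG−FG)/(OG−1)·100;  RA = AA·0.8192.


AA = (1.075 − 1.039)/(1.075 − 1)·100 = 48.0000
RA = 48.0000·0.8192

39.3216 %


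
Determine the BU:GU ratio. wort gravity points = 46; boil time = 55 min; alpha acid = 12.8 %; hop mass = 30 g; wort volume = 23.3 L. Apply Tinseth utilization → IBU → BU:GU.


U = 1.65·0.000125^(GP/1000)·(1−e^(−0.04t))/4.15;  IBU = (α/100)·m·U·1000/V;  BU:GU = IBU/GP
U = 1.65·0.000125^(46/1000)·(1−e^(−0.04·55))/4.15 = 0.2338
IBU = (12.8/100)·30·0.2338·1000/23.3 = 38.5360
BU:GU = 38.5360/46

0.8377


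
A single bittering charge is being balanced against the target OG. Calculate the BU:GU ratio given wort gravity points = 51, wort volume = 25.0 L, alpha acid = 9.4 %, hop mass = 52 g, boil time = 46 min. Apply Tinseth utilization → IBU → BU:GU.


U = 1.65·0.000125^(GP/1000)·(1−e^(−0.04t))/4.15;  IBU = (α/100)·m·U·1000/V;  BU:GU = IBU/GP
U = 1.65·0.000125^(51/1000)·(1−e^(−0.04·46))/4.15 = 0.2115
IBU = (9.4/100)·52·0.2115·1000/25.0 = 41.3485
BU:GU = 41.3485/51

0.8108


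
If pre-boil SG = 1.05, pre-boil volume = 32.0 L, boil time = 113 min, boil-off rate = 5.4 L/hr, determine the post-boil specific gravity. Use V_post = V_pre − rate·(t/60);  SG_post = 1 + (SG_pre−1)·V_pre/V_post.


V_post = 32.0 − 5.4·(113/60) = 21.8300
SG_post = 1 + (1.05 − 1)·32.0/21.8300

1.0733


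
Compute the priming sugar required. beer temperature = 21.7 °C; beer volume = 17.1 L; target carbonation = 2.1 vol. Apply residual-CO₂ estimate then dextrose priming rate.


residual = 14.695·(0.01821 + 0.09011·e^(−0.04·T));  sugar = (target − residual)·4.0·V
residual = 14.695·(0.01821 + 0.09011·e^(−0.04·21.7)) = 0.8235
sugar = (2.1 − 0.8235)·4.0·17.1

87.3148 g


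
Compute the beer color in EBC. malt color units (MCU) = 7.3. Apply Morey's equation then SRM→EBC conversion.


SRM = 1.4922·MCU^0.6859;  EBC = SRM·1.97
SRM = 1.4922·7.3^0.6859 = 5.8342
EBC = 5.8342·1.97

11.4933 EBC


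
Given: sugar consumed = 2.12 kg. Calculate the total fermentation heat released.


Q = m_sugar · 590 kJ/kg
Q = 2.12 · 590

1250.8000 kJ


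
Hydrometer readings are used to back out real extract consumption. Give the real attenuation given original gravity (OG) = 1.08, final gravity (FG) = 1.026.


AA = (OG−FG)/(OG−1)·100;  RA = AA·0.8192
AA = (1.08 − 1.026)/(1.08 − 1)·100 = 67.5000
RA = 67.5000·0.8192

55.2960 %


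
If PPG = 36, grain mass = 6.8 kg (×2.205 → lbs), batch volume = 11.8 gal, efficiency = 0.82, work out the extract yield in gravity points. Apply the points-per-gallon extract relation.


points = lbs × PPG × eff / vol
lbs = 6.8 × 2.205 = 14.9940
points = 14.9940 × 36 × 0.82 / 11.8

37.5104 points


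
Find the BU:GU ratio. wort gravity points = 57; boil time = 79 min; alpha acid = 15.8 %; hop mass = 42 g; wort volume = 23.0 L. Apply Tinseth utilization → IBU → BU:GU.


U = 1.65·0.000125^(GP/1000)·(1−e^(−0.04t))/4.15;  IBU = (α/100)·m·U·1000/V;  BU:GU = IBU/GP
U = 1.65·0.000125^(57/1000)·(1−e^(−0.04·79))/4.15 = 0.2281
IBU = (15.8/100)·42·0.2281·1000/23.0 = 65.8129
BU:GU = 65.8129/57

1.1546


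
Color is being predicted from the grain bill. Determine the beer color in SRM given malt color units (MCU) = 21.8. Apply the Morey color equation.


SRM = 1.4922 · MCU^0.6859
SRM = 1.4922 · 21.8^0.6859

12.3559 SRM


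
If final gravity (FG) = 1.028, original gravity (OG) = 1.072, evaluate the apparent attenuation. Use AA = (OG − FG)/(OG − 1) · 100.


AA = (1.072 − 1.028)/(1.072 − 1) · 100

61.1111 %


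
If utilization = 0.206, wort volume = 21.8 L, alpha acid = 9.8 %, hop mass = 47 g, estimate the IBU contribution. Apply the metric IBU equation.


IBU = (α/100)·mass·U·1000 / V
IBU = (9.8/100)·47·0.206·1000 / 21.8

43.5246 IBU


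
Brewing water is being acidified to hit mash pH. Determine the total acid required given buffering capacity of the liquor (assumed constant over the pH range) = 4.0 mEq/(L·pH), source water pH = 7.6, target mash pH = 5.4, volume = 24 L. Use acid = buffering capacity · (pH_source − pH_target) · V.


acid = 4.0 · (7.6 − 5.4) · 24

211.2000 mEq


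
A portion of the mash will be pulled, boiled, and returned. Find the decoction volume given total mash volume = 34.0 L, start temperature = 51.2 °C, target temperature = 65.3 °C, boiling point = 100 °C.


V_dec = V_total·(T_target − T_start)/(T_boil − T_start)
V_dec = 34.0·(65.3 − 51.2)/(100 − 51.2)

9.8238 L


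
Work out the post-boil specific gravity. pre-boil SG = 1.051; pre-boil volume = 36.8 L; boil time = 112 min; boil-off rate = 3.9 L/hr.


V_post = V_pre − rate·(t/60);  SG_post = 1 + (SG_pre−1)·V_pre/V_post
V_post = 36.8 − 3.9·(112/60) = 29.5200
SG_post = 1 + (1.051 − 1)·36.8/29.5200

1.0636


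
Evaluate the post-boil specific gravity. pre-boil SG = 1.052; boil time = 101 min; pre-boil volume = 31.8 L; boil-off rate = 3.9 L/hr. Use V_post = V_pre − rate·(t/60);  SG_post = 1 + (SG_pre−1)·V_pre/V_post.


V_post = 31.8 − 3.9·(101/60) = 25.2350
SG_post = 1 + (1.052 − 1)·31.8/25.2350

1.0655


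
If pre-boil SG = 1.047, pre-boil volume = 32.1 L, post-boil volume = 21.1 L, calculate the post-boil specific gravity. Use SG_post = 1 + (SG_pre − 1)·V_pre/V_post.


pts_pre = (1.047 − 1)·1000 = 47.0000
pts_post = 47.0000·32.1/21.1 = 71.5024
SG_post = 1 + 71.5024/1000

1.0715


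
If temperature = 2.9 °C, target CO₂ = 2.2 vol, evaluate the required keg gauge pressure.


psi = vols/(0.01821 + 0.09011·e^(−0.04·T)) − 14.695
psi = 2.2/(0.01821 + 0.09011·e^(−0.04·2.9)) − 14.695

7.6512 psi


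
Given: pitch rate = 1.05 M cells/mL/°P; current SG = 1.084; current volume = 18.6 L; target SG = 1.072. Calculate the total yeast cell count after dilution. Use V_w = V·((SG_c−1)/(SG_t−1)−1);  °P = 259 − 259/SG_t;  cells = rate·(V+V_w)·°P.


V_w = 18.6·((1.084−1)/(1.072−1)−1) = 3.1000
V_final = 18.6 + 3.1000 = 21.7000
°P = 259 − 259/1.072 = 17.3955
cells = 1.05·21.7000·17.3955

396.3570 billion cells


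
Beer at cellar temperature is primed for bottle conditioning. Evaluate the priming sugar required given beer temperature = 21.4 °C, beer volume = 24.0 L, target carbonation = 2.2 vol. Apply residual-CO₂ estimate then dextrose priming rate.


residual = 14.695·(0.01821 + 0.09011·e^(−0.04·T));  sugar = (target − residual)·4.0·V
residual = 14.695·(0.01821 + 0.09011·e^(−0.04·21.4)) = 0.8302
sugar = (2.2 − 0.8302)·4.0·24.0

131.5028 g


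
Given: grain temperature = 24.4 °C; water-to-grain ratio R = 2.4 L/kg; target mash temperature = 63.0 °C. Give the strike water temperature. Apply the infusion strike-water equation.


T_strike = (0.41/R)·(T_mash − T_grain) + T_mash
T_strike = (0.41/2.4)·(63.0 − 24.4) + 63.0

69.5942 °C


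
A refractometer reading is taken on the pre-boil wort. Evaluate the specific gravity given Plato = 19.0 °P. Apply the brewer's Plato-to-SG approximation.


SG = 259/(259 − P)
SG = 259/(259 − 19.0)

1.0792


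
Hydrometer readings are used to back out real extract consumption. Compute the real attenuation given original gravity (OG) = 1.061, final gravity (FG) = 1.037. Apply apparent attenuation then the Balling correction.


AA = (OG−FG)/(OG−1)·100;  RA = AA·0.8192
AA = (1.061 − 1.037)/(1.061 − 1)·100 = 39.3443
RA = 39.3443·0.8192

32.2308 %


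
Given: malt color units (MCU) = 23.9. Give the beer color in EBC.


SRM = 1.4922·MCU^0.6859;  EBC = SRM·1.97
SRM = 1.4922·23.9^0.6859 = 13.1604
EBC = 13.1604·1.97

25.9261 EBC


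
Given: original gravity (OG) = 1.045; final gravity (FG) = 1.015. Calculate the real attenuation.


AA = (OG−FG)/(OG−1)·100;  RA = AA·0.8192
AA = (1.045 − 1.015)/(1.045 − 1)·100 = 66.6667
RA = 66.6667·0.8192

54.6133 %


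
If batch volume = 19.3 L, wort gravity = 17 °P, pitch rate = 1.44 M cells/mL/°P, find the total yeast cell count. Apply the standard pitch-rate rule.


cells (billions) = rate · V_L · °P
cells = 1.44 · 19.3 · 17

472.4640 billion cells


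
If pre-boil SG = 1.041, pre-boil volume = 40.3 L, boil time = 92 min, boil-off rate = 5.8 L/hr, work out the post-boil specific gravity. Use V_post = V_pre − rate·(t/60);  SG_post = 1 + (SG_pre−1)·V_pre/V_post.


V_post = 40.3 − 5.8·(92/60) = 31.4067
SG_post = 1 + (1.041 − 1)·40.3/31.4067

1.0526


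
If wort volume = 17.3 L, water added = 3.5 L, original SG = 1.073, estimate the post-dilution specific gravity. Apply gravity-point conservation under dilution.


SG_new = 1 + (SG_old − 1)·V_old/(V_old + V_water)
pts = (1.073 − 1)·1000·17.3/(17.3 + 3.5) = 60.7163
SG_new = 1 + 60.7163/1000

1.0607


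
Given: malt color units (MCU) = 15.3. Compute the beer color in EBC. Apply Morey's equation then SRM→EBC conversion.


SRM = 1.4922·MCU^0.6859;  EBC = SRM·1.97
SRM = 1.4922·15.3^0.6859 = 9.6919
EBC = 9.6919·1.97

19.0930 EBC


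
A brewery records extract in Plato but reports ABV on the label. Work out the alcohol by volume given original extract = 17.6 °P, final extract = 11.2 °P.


SG = 259/(259 − P);  ABV = (OG − FG)·131.25
OG = 259/(259 − 17.6) = 1.0729
FG = 259/(259 − 11.2) = 1.0452
ABV = (1.0729 − 1.0452)·131.25

3.6370 % ABV


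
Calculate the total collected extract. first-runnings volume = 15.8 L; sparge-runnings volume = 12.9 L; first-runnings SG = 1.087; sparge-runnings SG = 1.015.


total = Σ (SG_i − 1)·1000·V_i
first = (1.087 − 1)·1000·15.8 = 1374.6000
sparge = (1.015 − 1)·1000·12.9 = 193.5000
total = 1374.6000 + 193.5000

1568.1000 gravity·L


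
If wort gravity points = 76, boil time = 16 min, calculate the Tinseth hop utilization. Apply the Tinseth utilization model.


U = 1.65·0.000125^(GP/1000) · (1 − e^(−0.04·t))/4.15
bigness = 1.65·0.000125^(76/1000) = 0.8334
boil_factor = (1 − e^(−0.04·16))/4.15 = 0.1139
U = 0.8334 · 0.1139

0.0949


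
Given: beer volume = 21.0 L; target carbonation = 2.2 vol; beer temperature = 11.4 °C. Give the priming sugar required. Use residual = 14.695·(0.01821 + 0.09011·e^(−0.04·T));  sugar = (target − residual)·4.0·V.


residual = 14.695·(0.01821 + 0.09011·e^(−0.04·11.4)) = 1.1069
sugar = (2.2 − 1.1069)·4.0·21.0

91.8228 g


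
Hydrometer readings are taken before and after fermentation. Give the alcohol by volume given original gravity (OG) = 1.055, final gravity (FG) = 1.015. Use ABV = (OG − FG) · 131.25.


ABV = (1.055 − 1.015) · 131.25

5.2500 % ABV


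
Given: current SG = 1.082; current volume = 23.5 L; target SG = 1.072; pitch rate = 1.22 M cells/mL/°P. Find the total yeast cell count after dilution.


V_w = V·((SG_c−1)/(SG_t−1)−1);  °P = 259 − 259/SG_t;  cells = rate·(V+V_w)·°P
V_w = 23.5·((1.082−1)/(1.072−1)−1) = 3.2639
V_final = 23.5 + 3.2639 = 26.7639
°P = 259 − 259/1.072 = 17.3955
cells = 1.22·26.7639·17.3955

567.9976 billion cells


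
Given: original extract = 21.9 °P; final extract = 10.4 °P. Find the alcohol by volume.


SG = 259/(259 − P);  ABV = (OG − FG)·131.25
OG = 259/(259 − 21.9) = 1.0924
FG = 259/(259 − 10.4) = 1.0418
ABV = (1.0924 − 1.0418)·131.25

6.6323 % ABV


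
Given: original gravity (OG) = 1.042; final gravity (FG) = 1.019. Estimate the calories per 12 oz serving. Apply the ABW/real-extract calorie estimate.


ABW = (OG−FG)·131.25·0.79/FG;  °P = 259 − 259/SG (for OG→OE and FG→AE);  RE = 0.1808·OE + 0.8192·AE;  Cal = (6.9·ABW + 4·(RE−0.1))·FG·3.55
ABW = (1.042 − 1.019)·131.25·0.79/1.019 = 2.3403
OE = 259 − 259/1.042 = 10.4395 °P
AE = 259 − 259/1.019 = 4.8292 °P
RE = 0.1808·10.4395 + 0.8192·4.8292 = 5.8436 °P
Cal = (6.9·2.3403 + 4·(5.8436−0.1))·1.019·3.55

141.5245 kcal


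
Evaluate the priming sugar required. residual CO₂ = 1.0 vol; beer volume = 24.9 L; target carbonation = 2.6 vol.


sugar = (target − residual)·4.0·V
sugar = (2.6 − 1.0)·4.0·24.9

159.3600 g


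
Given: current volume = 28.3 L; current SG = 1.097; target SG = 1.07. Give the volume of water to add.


V_water = V·((SG_curr − 1)/(SG_target − 1) − 1)
V_water = 28.3·((1.097 − 1)/(1.07 − 1) − 1)

10.9157 L


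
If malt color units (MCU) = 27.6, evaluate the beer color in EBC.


SRM = 1.4922·MCU^0.6859;  EBC = SRM·1.97
SRM = 1.4922·27.6^0.6859 = 14.5260
EBC = 14.5260·1.97

28.6163 EBC


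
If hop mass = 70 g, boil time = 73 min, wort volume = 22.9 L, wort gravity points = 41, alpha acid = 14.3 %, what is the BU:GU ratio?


U = 1.65·0.000125^(GP/1000)·(1−e^(−0.04t))/4.15;  IBU = (α/100)·m·U·1000/V;  BU:GU = IBU/GP
U = 1.65·0.000125^(41/1000)·(1−e^(−0.04·73))/4.15 = 0.2602
IBU = (14.3/100)·70·0.2602·1000/22.9 = 113.7442
BU:GU = 113.7442/41

2.7742


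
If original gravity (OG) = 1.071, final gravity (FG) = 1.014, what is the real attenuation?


AA = (OG−FG)/(OG−1)·100;  RA = AA·0.8192
AA = (1.071 − 1.014)/(1.071 − 1)·100 = 80.2817
RA = 80.2817·0.8192

65.7668 %


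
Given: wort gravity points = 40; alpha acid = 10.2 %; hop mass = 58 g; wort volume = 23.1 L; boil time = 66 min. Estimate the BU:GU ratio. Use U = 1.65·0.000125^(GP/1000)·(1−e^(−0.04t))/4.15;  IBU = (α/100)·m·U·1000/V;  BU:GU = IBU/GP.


U = 1.65·0.000125^(40/1000)·(1−e^(−0.04·66))/4.15 = 0.2577
IBU = (10.2/100)·58·0.2577·1000/23.1 = 66.0048
BU:GU = 66.0048/40

1.6501


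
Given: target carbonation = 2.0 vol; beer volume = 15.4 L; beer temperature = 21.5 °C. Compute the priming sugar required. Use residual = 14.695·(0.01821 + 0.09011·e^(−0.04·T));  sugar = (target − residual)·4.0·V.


residual = 14.695·(0.01821 + 0.09011·e^(−0.04·21.5)) = 0.8279
sugar = (2.0 − 0.8279)·4.0·15.4

72.1993 g


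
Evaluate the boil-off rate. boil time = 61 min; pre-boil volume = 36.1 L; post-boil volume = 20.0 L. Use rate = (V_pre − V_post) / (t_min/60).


rate = (36.1 − 20.0) / (61/60)

15.8361 L/hr


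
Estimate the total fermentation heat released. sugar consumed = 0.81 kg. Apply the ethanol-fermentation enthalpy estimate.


Q = m_sugar · 590 kJ/kg
Q = 0.81 · 590

477.9000 kJ


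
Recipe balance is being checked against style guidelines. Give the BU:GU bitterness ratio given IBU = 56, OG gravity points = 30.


BU:GU = IBU / OG_points
BU:GU = 56 / 30

1.8667


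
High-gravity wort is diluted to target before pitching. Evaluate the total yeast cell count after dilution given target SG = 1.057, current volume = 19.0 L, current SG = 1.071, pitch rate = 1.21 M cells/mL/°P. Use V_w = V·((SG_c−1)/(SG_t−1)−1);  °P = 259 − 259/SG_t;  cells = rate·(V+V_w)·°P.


V_w = 19.0·((1.071−1)/(1.057−1)−1) = 4.6667
V_final = 19.0 + 4.6667 = 23.6667
°P = 259 − 259/1.057 = 13.9669
cells = 1.21·23.6667·13.9669

399.9651 billion cells


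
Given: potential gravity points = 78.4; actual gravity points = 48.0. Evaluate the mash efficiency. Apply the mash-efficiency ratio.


efficiency = actual / potential × 100
efficiency = 48.0 / 78.4 × 100

61.2245 %


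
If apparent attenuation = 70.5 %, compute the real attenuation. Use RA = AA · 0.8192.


RA = 70.5 · 0.8192

57.7536 %


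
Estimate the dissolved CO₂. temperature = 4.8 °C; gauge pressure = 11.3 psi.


vols = (P + 14.695)·(0.01821 + 0.09011·e^(−0.04·T))
vols = (11.3 + 14.695)·(0.01821 + 0.09011·e^(−0.04·4.8))

2.4066 volumes


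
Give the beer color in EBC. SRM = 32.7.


EBC = SRM · 1.97
EBC = 32.7 · 1.97

64.4190 EBC


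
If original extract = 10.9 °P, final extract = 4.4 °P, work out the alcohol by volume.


SG = 259/(259 − P);  ABV = (OG − FG)·131.25
OG = 259/(259 − 10.9) = 1.0439
FG = 259/(259 − 4.4) = 1.0173
ABV = (1.0439 − 1.0173)·131.25

3.4981 % ABV


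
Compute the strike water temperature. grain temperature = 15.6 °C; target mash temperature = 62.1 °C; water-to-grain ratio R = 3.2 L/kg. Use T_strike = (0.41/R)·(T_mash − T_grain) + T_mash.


T_strike = (0.41/3.2)·(62.1 − 15.6) + 62.1

68.0578 °C


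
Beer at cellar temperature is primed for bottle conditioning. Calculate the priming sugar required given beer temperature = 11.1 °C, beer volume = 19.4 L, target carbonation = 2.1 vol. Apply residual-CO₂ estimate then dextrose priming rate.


residual = 14.695·(0.01821 + 0.09011·e^(−0.04·T));  sugar = (target − residual)·4.0·V
residual = 14.695·(0.01821 + 0.09011·e^(−0.04·11.1)) = 1.1170
sugar = (2.1 − 1.1170)·4.0·19.4

76.2806 g


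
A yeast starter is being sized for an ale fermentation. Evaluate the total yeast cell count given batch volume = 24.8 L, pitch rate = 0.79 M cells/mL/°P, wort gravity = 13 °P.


cells (billions) = rate · V_L · °P
cells = 0.79 · 24.8 · 13

254.6960 billion cells


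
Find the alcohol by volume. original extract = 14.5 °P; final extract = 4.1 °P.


SG = 259/(259 − P);  ABV = (OG − FG)·131.25
OG = 259/(259 − 14.5) = 1.0593
FG = 259/(259 − 4.1) = 1.0161
ABV = (1.0593 − 1.0161)·131.25

5.6726 % ABV


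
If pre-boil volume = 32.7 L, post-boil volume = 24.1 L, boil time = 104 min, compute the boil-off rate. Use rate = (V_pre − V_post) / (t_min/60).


rate = (32.7 − 24.1) / (104/60)

4.9615 L/hr


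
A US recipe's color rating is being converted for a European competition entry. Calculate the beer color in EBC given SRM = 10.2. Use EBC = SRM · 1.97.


EBC = 10.2 · 1.97

20.0940 EBC


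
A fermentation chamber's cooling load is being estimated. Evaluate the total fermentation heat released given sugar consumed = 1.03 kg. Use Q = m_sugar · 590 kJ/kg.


Q = 1.03 · 590

607.7000 kJ


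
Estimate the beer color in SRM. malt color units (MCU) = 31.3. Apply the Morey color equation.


SRM = 1.4922 · MCU^0.6859
SRM = 1.4922 · 31.3^0.6859

15.8351 SRM


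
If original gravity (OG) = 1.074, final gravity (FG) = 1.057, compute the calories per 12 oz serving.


ABW = (OG−FG)·131.25·0.79/FG;  °P = 259 − 259/SG (for OG→OE and FG→AE);  RE = 0.1808·OE + 0.8192·AE;  Cal = (6.9·ABW + 4·(RE−0.1))·FG·3.55
ABW = (1.074 − 1.057)·131.25·0.79/1.057 = 1.6676
OE = 259 − 259/1.074 = 17.8454 °P
AE = 259 − 259/1.057 = 13.9669 °P
RE = 0.1808·17.8454 + 0.8192·13.9669 = 14.6681 °P
Cal = (6.9·1.6676 + 4·(14.6681−0.1))·1.057·3.55

261.8359 kcal


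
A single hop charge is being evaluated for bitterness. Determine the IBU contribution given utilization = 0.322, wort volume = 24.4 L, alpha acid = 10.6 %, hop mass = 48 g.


IBU = (α/100)·mass·U·1000 / V
IBU = (10.6/100)·48·0.322·1000 / 24.4

67.1449 IBU


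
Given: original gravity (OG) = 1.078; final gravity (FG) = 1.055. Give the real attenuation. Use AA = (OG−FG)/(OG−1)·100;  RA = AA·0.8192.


AA = (1.078 − 1.055)/(1.078 − 1)·100 = 29.4872
RA = 29.4872·0.8192

24.1559 %


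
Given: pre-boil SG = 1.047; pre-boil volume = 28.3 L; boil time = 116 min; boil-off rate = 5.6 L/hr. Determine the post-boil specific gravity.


V_post = V_pre − rate·(t/60);  SG_post = 1 + (SG_pre−1)·V_pre/V_post
V_post = 28.3 − 5.6·(116/60) = 17.4733
SG_post = 1 + (1.047 − 1)·28.3/17.4733

1.0761


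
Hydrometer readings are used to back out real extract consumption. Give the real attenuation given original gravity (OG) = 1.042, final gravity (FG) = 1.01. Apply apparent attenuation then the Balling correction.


AA = (OG−FG)/(OG−1)·100;  RA = AA·0.8192
AA = (1.042 − 1.01)/(1.042 − 1)·100 = 76.1905
RA = 76.1905·0.8192

62.4152 %


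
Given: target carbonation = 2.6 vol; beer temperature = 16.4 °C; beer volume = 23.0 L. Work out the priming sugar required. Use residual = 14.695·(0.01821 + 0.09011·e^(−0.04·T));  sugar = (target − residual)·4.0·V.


residual = 14.695·(0.01821 + 0.09011·e^(−0.04·16.4)) = 0.9547
sugar = (2.6 − 0.9547)·4.0·23.0

151.3643 g


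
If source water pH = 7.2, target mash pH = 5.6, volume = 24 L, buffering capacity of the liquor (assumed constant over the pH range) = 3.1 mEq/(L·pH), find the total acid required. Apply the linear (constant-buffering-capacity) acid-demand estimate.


acid = buffering capacity · (pH_source − pH_target) · V
acid = 3.1 · (7.2 − 5.6) · 24

119.0400 mEq


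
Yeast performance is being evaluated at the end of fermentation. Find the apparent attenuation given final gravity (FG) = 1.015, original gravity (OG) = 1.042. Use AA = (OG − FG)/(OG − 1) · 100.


AA = (1.042 − 1.015)/(1.042 − 1) · 100

64.2857 %


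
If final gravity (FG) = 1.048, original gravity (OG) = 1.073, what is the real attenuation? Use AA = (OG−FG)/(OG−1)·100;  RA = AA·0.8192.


AA = (1.073 − 1.048)/(1.073 − 1)·100 = 34.2466
RA = 34.2466·0.8192

28.0548 %


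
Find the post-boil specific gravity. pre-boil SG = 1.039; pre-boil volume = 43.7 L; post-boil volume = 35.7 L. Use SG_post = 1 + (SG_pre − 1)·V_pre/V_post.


pts_pre = (1.039 − 1)·1000 = 39.0000
pts_post = 39.0000·43.7/35.7 = 47.7395
SG_post = 1 + 47.7395/1000

1.0477


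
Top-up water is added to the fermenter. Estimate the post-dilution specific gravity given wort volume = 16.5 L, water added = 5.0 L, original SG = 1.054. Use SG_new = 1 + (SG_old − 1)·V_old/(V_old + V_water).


pts = (1.054 − 1)·1000·16.5/(16.5 + 5.0) = 41.4419
SG_new = 1 + 41.4419/1000

1.0414


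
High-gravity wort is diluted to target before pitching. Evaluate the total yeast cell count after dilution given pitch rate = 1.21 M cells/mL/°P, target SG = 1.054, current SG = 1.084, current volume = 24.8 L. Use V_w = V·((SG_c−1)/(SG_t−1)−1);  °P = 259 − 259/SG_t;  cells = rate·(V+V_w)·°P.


V_w = 24.8·((1.084−1)/(1.054−1)−1) = 13.7778
V_final = 24.8 + 13.7778 = 38.5778
°P = 259 − 259/1.054 = 13.2694
cells = 1.21·38.5778·13.2694

619.4061 billion cells


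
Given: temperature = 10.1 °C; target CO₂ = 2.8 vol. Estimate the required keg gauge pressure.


psi = vols/(0.01821 + 0.09011·e^(−0.04·T)) − 14.695
psi = 2.8/(0.01821 + 0.09011·e^(−0.04·10.1)) − 14.695

21.0323 psi


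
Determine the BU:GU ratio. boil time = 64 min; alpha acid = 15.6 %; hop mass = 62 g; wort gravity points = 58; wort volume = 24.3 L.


U = 1.65·0.000125^(GP/1000)·(1−e^(−0.04t))/4.15;  IBU = (α/100)·m·U·1000/V;  BU:GU = IBU/GP
U = 1.65·0.000125^(58/1000)·(1−e^(−0.04·64))/4.15 = 0.2178
IBU = (15.6/100)·62·0.2178·1000/24.3 = 86.7012
BU:GU = 86.7012/58

1.4948


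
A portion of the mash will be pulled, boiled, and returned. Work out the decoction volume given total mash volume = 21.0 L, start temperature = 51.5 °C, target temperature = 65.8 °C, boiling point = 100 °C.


V_dec = V_total·(T_target − T_start)/(T_boil − T_start)
V_dec = 21.0·(65.8 − 51.5)/(100 − 51.5)

6.1918 L


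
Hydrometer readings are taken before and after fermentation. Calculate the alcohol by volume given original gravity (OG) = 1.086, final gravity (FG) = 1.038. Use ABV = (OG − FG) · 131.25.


ABV = (1.086 − 1.038) · 131.25

6.3000 % ABV


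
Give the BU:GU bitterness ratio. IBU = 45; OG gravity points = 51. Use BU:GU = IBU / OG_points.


BU:GU = 45 / 51

0.8824


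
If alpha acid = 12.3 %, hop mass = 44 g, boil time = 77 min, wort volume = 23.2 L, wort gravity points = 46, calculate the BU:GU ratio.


U = 1.65·0.000125^(GP/1000)·(1−e^(−0.04t))/4.15;  IBU = (α/100)·m·U·1000/V;  BU:GU = IBU/GP
U = 1.65·0.000125^(46/1000)·(1−e^(−0.04·77))/4.15 = 0.2509
IBU = (12.3/100)·44·0.2509·1000/23.2 = 58.5235
BU:GU = 58.5235/46

1.2723


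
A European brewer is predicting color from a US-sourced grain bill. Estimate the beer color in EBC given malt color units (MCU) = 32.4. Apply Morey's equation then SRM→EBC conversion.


SRM = 1.4922·MCU^0.6859;  EBC = SRM·1.97
SRM = 1.4922·32.4^0.6859 = 16.2147
EBC = 16.2147·1.97

31.9430 EBC


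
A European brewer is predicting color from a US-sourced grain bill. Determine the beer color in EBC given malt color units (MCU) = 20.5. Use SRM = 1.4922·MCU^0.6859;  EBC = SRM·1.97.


SRM = 1.4922·20.5^0.6859 = 11.8457
EBC = 11.8457·1.97

23.3359 EBC


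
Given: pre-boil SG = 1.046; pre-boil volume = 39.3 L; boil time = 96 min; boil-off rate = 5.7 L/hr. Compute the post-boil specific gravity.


V_post = V_pre − rate·(t/60);  SG_post = 1 + (SG_pre−1)·V_pre/V_post
V_post = 39.3 − 5.7·(96/60) = 30.1800
SG_post = 1 + (1.046 − 1)·39.3/30.1800

1.0599


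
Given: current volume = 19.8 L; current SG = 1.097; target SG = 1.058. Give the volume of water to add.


V_water = V·((SG_curr − 1)/(SG_target − 1) − 1)
V_water = 19.8·((1.097 − 1)/(1.058 − 1) − 1)

13.3138 L


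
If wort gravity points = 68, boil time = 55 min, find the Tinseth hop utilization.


U = 1.65·0.000125^(GP/1000) · (1 − e^(−0.04·t))/4.15
bigness = 1.65·0.000125^(68/1000) = 0.8955
boil_factor = (1 − e^(−0.04·55))/4.15 = 0.2143
U = 0.8955 · 0.2143

0.1919


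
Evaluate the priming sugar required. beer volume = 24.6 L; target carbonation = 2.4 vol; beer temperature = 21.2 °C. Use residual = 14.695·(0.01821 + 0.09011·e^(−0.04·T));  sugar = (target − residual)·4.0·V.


residual = 14.695·(0.01821 + 0.09011·e^(−0.04·21.2)) = 0.8347
sugar = (2.4 − 0.8347)·4.0·24.6

154.0258 g


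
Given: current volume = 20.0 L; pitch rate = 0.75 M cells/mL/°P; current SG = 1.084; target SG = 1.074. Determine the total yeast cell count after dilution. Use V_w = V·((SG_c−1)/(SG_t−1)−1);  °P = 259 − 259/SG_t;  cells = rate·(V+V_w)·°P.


V_w = 20.0·((1.084−1)/(1.074−1)−1) = 2.7027
V_final = 20.0 + 2.7027 = 22.7027
°P = 259 − 259/1.074 = 17.8454
cells = 0.75·22.7027·17.8454

303.8547 billion cells


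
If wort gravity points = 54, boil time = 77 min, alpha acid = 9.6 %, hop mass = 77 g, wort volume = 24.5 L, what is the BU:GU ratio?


U = 1.65·0.000125^(GP/1000)·(1−e^(−0.04t))/4.15;  IBU = (α/100)·m·U·1000/V;  BU:GU = IBU/GP
U = 1.65·0.000125^(54/1000)·(1−e^(−0.04·77))/4.15 = 0.2335
IBU = (9.6/100)·77·0.2335·1000/24.5 = 70.4420
BU:GU = 70.4420/54

1.3045


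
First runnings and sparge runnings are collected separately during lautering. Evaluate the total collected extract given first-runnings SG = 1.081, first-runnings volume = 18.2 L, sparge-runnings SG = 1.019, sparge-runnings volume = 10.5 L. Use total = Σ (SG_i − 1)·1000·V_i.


first = (1.081 − 1)·1000·18.2 = 1474.2000
sparge = (1.019 − 1)·1000·10.5 = 199.5000
total = 1474.2000 + 199.5000

1673.7000 gravity·L


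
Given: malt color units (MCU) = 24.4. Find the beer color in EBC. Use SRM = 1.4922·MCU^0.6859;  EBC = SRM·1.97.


SRM = 1.4922·24.4^0.6859 = 13.3487
EBC = 13.3487·1.97

26.2969 EBC


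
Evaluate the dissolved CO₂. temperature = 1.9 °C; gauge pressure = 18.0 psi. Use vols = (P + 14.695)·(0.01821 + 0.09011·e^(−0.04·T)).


vols = (18.0 + 14.695)·(0.01821 + 0.09011·e^(−0.04·1.9))

3.3259 volumes


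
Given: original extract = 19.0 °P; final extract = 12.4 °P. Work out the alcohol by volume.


SG = 259/(259 − P);  ABV = (OG − FG)·131.25
OG = 259/(259 − 19.0) = 1.0792
FG = 259/(259 − 12.4) = 1.0503
ABV = (1.0792 − 1.0503)·131.25

3.7909 % ABV


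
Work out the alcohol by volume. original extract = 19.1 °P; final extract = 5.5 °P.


SG = 259/(259 − P);  ABV = (OG − FG)·131.25
OG = 259/(259 − 19.1) = 1.0796
FG = 259/(259 − 5.5) = 1.0217
ABV = (1.0796 − 1.0217)·131.25

7.6020 % ABV


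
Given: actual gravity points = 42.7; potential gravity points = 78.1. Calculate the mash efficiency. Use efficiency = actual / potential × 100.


efficiency = 42.7 / 78.1 × 100

54.6735 %


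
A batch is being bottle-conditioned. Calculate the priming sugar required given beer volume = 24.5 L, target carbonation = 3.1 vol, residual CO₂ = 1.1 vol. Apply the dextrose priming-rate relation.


sugar = (target − residual)·4.0·V
sugar = (3.1 − 1.1)·4.0·24.5

196.0000 g


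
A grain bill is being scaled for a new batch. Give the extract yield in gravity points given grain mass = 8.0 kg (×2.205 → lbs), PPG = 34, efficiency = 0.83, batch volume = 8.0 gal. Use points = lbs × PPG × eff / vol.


lbs = 8.0 × 2.205 = 17.6400
points = 17.6400 × 34 × 0.83 / 8.0

62.2251 points


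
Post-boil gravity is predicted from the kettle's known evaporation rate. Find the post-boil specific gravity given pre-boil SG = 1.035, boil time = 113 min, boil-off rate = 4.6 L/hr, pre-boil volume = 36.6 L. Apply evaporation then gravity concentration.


V_post = V_pre − rate·(t/60);  SG_post = 1 + (SG_pre−1)·V_pre/V_post
V_post = 36.6 − 4.6·(113/60) = 27.9367
SG_post = 1 + (1.035 − 1)·36.6/27.9367

1.0459


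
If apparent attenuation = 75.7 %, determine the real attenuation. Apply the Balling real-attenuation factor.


RA = AA · 0.8192
RA = 75.7 · 0.8192

62.0134 %


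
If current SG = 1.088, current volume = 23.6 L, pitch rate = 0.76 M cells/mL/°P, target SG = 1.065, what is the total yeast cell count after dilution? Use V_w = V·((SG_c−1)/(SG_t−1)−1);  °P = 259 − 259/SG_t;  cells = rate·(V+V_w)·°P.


V_w = 23.6·((1.088−1)/(1.065−1)−1) = 8.3508
V_final = 23.6 + 8.3508 = 31.9508
°P = 259 − 259/1.065 = 15.8075
cells = 0.76·31.9508·15.8075

383.8472 billion cells


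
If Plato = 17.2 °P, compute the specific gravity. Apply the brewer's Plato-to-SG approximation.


SG = 259/(259 − P)
SG = 259/(259 − 17.2)

1.0711


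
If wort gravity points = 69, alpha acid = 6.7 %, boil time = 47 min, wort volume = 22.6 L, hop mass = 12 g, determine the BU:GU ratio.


U = 1.65·0.000125^(GP/1000)·(1−e^(−0.04t))/4.15;  IBU = (α/100)·m·U·1000/V;  BU:GU = IBU/GP
U = 1.65·0.000125^(69/1000)·(1−e^(−0.04·47))/4.15 = 0.1812
IBU = (6.7/100)·12·0.1812·1000/22.6 = 6.4471
BU:GU = 6.4471/69

0.0934


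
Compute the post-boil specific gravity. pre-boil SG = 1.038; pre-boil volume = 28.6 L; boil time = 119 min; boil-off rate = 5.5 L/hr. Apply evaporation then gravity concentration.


V_post = V_pre − rate·(t/60);  SG_post = 1 + (SG_pre−1)·V_pre/V_post
V_post = 28.6 − 5.5·(119/60) = 17.6917
SG_post = 1 + (1.038 − 1)·28.6/17.6917

1.0614


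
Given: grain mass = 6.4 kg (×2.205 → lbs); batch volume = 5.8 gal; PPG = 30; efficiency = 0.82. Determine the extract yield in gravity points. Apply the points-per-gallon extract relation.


points = lbs × PPG × eff / vol
lbs = 6.4 × 2.205 = 14.1120
points = 14.1120 × 30 × 0.82 / 5.8

59.8543 points


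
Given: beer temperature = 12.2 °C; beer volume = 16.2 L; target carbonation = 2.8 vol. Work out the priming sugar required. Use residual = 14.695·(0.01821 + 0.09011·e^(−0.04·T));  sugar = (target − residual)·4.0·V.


residual = 14.695·(0.01821 + 0.09011·e^(−0.04·12.2)) = 1.0804
sugar = (2.8 − 1.0804)·4.0·16.2

111.4275 g


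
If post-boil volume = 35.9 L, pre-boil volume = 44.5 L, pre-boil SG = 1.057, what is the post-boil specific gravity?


SG_post = 1 + (SG_pre − 1)·V_pre/V_post
pts_pre = (1.057 − 1)·1000 = 57.0000
pts_post = 57.0000·44.5/35.9 = 70.6546
SG_post = 1 + 70.6546/1000

1.0707


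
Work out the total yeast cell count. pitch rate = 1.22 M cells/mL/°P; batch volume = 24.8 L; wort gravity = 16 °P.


cells (billions) = rate · V_L · °P
cells = 1.22 · 24.8 · 16

484.0960 billion cells


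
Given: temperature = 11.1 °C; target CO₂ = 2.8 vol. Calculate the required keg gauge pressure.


psi = vols/(0.01821 + 0.09011·e^(−0.04·T)) − 14.695
psi = 2.8/(0.01821 + 0.09011·e^(−0.04·11.1)) − 14.695

22.1411 psi


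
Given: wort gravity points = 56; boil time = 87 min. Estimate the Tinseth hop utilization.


U = 1.65·0.000125^(GP/1000) · (1 − e^(−0.04·t))/4.15
bigness = 1.65·0.000125^(56/1000) = 0.9975
boil_factor = (1 − e^(−0.04·87))/4.15 = 0.2335
U = 0.9975 · 0.2335

0.2330


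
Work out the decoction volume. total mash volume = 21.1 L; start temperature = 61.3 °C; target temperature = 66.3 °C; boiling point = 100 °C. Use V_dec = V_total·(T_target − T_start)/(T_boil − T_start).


V_dec = 21.1·(66.3 − 61.3)/(100 − 61.3)

2.7261 L


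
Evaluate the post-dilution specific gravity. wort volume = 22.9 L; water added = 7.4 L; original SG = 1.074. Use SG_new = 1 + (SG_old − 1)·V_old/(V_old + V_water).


pts = (1.074 − 1)·1000·22.9/(22.9 + 7.4) = 55.9274
SG_new = 1 + 55.9274/1000

1.0559


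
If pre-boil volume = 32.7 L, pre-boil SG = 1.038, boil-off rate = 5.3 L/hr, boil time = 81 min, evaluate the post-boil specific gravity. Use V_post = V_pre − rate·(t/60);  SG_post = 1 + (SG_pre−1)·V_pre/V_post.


V_post = 32.7 − 5.3·(81/60) = 25.5450
SG_post = 1 + (1.038 − 1)·32.7/25.5450

1.0486


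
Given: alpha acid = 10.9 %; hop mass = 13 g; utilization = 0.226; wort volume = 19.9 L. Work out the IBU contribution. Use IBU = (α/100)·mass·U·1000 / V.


IBU = (10.9/100)·13·0.226·1000 / 19.9

16.0926 IBU


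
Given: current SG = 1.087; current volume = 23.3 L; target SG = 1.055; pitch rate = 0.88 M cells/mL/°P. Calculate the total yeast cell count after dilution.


V_w = V·((SG_c−1)/(SG_t−1)−1);  °P = 259 − 259/SG_t;  cells = rate·(V+V_w)·°P
V_w = 23.3·((1.087−1)/(1.055−1)−1) = 13.5564
V_final = 23.3 + 13.5564 = 36.8564
°P = 259 − 259/1.055 = 13.5024
cells = 0.88·36.8564·13.5024

437.9305 billion cells
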